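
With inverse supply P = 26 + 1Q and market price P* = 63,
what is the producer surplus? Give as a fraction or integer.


Minimum supply price (at Q=0): P_min = 26
Quantity supplied at P* = 63:
Q* = (63 - 26)/1 = 37
PS = (1/2) * Q* * (P* - P_min)
PS = (1/2) * 37 * (63 - 26)
PS = (1/2) * 37 * 37 = 1369/2

1369/2


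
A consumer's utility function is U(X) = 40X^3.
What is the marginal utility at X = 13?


MU = dU/dX = 40*3*X^(3-1)
MU = 120*X^2
At X = 13:
MU = 120 * 13^2
MU = 120 * 169 = 20280

20280


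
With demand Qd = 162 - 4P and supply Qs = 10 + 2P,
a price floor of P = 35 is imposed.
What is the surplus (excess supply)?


At P = 35:
Qd = 162 - 4*35 = 22
Qs = 10 + 2*35 = 80
Surplus = Qs - Qd = 80 - 22 = 58

58


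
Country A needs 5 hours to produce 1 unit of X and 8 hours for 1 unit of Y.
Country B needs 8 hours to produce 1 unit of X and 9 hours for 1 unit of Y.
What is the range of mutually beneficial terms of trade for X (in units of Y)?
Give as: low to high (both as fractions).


Opportunity cost of X for Country A = hours_X / hours_Y = 5/8 = 5/8 units of Y
Opportunity cost of X for Country B = hours_X / hours_Y = 8/9 = 8/9 units of Y
Terms of trade must be between the two opportunity costs.
Range: 5/8 to 8/9

5/8 to 8/9


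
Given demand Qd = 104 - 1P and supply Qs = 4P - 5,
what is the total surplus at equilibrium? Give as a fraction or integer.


Find equilibrium: 104 - 1P = 4P - 5
104 + 5 = 5P
P* = 109/5 = 109/5
Q* = 4*109/5 - 5 = 411/5
Inverse demand: P = 104 - Q/1, so P_max = 104
Inverse supply: P = 5/4 + Q/4, so P_min = 5/4
CS = (1/2) * 411/5 * (104 - 109/5) = 168921/50
PS = (1/2) * 411/5 * (109/5 - 5/4) = 168921/200
TS = CS + PS = 168921/50 + 168921/200 = 168921/40

168921/40


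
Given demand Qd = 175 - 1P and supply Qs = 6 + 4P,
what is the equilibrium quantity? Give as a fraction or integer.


First find equilibrium price:
175 - 1P = 6 + 4P
P* = 169/5 = 169/5
Then substitute into demand:
Q* = 175 - 1 * 169/5 = 706/5

706/5


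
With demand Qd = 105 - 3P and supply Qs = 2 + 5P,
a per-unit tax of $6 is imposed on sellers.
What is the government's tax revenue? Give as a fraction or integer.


With tax on sellers, new supply: Qs' = 2 + 5(P - 6)
= 5P - 28
New equilibrium quantity:
Q_new = 441/8
Tax revenue = tax * Q_new = 6 * 441/8 = 1323/4

1323/4


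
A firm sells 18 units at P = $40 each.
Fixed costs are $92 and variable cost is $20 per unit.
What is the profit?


Total Revenue = P * Q = 40 * 18 = $720
Total Cost = FC + VC*Q = 92 + 20*18 = $452
Profit = TR - TC = 720 - 452 = $268

$268


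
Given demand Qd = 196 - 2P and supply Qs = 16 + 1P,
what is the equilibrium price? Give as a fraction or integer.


At equilibrium, Qd = Qs.
196 - 2P = 16 + 1P
196 - 16 = 2P + 1P
180 = 3P
P* = 180/3 = 60

60


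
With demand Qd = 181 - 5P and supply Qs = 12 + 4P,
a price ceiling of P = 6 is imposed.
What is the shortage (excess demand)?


At P = 6:
Qd = 181 - 5*6 = 151
Qs = 12 + 4*6 = 36
Shortage = Qd - Qs = 151 - 36 = 115

115


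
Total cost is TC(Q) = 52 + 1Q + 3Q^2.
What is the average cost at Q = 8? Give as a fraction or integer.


TC(8) = 52 + 1*8 + 3*8^2
TC(8) = 52 + 8 + 192 = 252
AC = TC/Q = 252/8 = 63/2

63/2


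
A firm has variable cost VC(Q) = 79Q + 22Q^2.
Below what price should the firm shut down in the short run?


AVC(Q) = VC(Q)/Q = 79 + 22Q
AVC is increasing in Q, so minimum AVC is at Q -> 0+.
Min AVC = 79
The firm should shut down if P < 79.

79


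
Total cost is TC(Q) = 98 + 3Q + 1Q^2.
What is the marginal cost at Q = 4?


MC = dTC/dQ = 3 + 2*1*Q
At Q = 4:
MC = 3 + 2*4
MC = 3 + 8 = 11

11


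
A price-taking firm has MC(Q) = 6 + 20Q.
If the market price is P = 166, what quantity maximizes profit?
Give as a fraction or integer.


In perfect competition, profit is maximized where P = MC.
166 = 6 + 20Q
160 = 20Q
Q* = 160/20 = 8

8


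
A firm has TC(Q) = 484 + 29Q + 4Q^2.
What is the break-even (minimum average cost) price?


AC(Q) = 484/Q + 29 + 4Q
To minimize: dAC/dQ = -484/Q^2 + 4 = 0
Q^2 = 484/4 = 121
Q* = 11
Min AC = 484/11 + 29 + 4*11
Min AC = 44 + 29 + 44 = 117

117


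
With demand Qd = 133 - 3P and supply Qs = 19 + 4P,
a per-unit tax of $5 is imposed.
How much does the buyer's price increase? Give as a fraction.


With a per-unit tax, the buyer's price increase depends on relative slopes.
Supply slope: d = 4, Demand slope: b = 3
Buyer's price increase = d * tax / (b + d)
= 4 * 5 / (3 + 4)
= 20 / 7 = 20/7

20/7


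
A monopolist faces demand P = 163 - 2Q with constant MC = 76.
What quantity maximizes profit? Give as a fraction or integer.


TR = P*Q = (163 - 2Q)Q = 163Q - 2Q^2
MR = dTR/dQ = 163 - 4Q
Set MR = MC:
163 - 4Q = 76
87 = 4Q
Q* = 87/4 = 87/4

87/4


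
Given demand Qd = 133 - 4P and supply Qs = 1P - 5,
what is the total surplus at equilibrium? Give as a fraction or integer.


Find equilibrium: 133 - 4P = 1P - 5
133 + 5 = 5P
P* = 138/5 = 138/5
Q* = 1*138/5 - 5 = 113/5
Inverse demand: P = 133/4 - Q/4, so P_max = 133/4
Inverse supply: P = 5 + Q/1, so P_min = 5
CS = (1/2) * 113/5 * (133/4 - 138/5) = 12769/200
PS = (1/2) * 113/5 * (138/5 - 5) = 12769/50
TS = CS + PS = 12769/200 + 12769/50 = 12769/40

12769/40


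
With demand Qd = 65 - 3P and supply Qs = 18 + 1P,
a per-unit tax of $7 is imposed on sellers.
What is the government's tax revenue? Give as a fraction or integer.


With tax on sellers, new supply: Qs' = 18 + 1(P - 7)
= 11 + 1P
New equilibrium quantity:
Q_new = 49/2
Tax revenue = tax * Q_new = 7 * 49/2 = 343/2

343/2


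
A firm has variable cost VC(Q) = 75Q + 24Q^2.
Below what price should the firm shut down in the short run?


AVC(Q) = VC(Q)/Q = 75 + 24Q
AVC is increasing in Q, so minimum AVC is at Q -> 0+.
Min AVC = 75
The firm should shut down if P < 75.

75


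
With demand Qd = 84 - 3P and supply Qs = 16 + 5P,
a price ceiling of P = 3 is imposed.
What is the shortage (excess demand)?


At P = 3:
Qd = 84 - 3*3 = 75
Qs = 16 + 5*3 = 31
Shortage = Qd - Qs = 75 - 31 = 44

44


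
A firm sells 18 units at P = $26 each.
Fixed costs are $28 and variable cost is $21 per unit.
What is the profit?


Total Revenue = P * Q = 26 * 18 = $468
Total Cost = FC + VC*Q = 28 + 21*18 = $406
Profit = TR - TC = 468 - 406 = $62

$62


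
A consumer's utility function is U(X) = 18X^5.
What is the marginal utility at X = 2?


MU = dU/dX = 18*5*X^(5-1)
MU = 90*X^4
At X = 2:
MU = 90 * 2^4
MU = 90 * 16 = 1440

1440


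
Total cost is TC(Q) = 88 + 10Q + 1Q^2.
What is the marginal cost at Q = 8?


MC = dTC/dQ = 10 + 2*1*Q
At Q = 8:
MC = 10 + 2*8
MC = 10 + 16 = 26

26


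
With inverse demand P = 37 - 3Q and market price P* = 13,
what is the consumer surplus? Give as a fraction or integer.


Maximum willingness to pay (at Q=0): P_max = 37
Quantity demanded at P* = 13:
Q* = (37 - 13)/3 = 8
CS = (1/2) * Q* * (P_max - P*)
CS = (1/2) * 8 * (37 - 13)
CS = (1/2) * 8 * 24 = 96

96


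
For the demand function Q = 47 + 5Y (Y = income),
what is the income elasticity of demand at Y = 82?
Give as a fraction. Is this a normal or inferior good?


dQ/dY = 5
At Y = 82: Q = 47 + 5*82 = 457
Ey = (dQ/dY)(Y/Q) = 5 * 82 / 457 = 410/457
Since Ey > 0, this is a normal good.

410/457 (normal good)


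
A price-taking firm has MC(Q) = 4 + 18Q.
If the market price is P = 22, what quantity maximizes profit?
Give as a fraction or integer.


In perfect competition, profit is maximized where P = MC.
22 = 4 + 18Q
18 = 18Q
Q* = 18/18 = 1

1


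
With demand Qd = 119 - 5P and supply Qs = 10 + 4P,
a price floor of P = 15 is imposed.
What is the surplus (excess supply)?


At P = 15:
Qd = 119 - 5*15 = 44
Qs = 10 + 4*15 = 70
Surplus = Qs - Qd = 70 - 44 = 26

26


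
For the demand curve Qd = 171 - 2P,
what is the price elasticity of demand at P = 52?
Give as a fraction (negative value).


dQ/dP = -2
At P = 52: Q = 171 - 2*52 = 67
E = (dQ/dP)(P/Q) = (-2)(52/67) = -104/67

-104/67


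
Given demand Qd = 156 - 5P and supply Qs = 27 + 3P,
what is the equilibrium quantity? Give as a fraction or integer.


First find equilibrium price:
156 - 5P = 27 + 3P
P* = 129/8 = 129/8
Then substitute into demand:
Q* = 156 - 5 * 129/8 = 603/8

603/8


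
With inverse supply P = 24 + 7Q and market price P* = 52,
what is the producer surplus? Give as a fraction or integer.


Minimum supply price (at Q=0): P_min = 24
Quantity supplied at P* = 52:
Q* = (52 - 24)/7 = 4
PS = (1/2) * Q* * (P* - P_min)
PS = (1/2) * 4 * (52 - 24)
PS = (1/2) * 4 * 28 = 56

56


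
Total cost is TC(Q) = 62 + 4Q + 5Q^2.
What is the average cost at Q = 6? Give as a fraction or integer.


TC(6) = 62 + 4*6 + 5*6^2
TC(6) = 62 + 24 + 180 = 266
AC = TC/Q = 266/6 = 133/3

133/3


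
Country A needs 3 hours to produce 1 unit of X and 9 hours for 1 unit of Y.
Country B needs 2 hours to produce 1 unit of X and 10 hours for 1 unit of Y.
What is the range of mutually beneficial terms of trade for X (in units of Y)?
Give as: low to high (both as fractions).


Opportunity cost of X for Country A = hours_X / hours_Y = 3/9 = 1/3 units of Y
Opportunity cost of X for Country B = hours_X / hours_Y = 2/10 = 1/5 units of Y
Terms of trade must be between the two opportunity costs.
Range: 1/5 to 1/3

1/5 to 1/3


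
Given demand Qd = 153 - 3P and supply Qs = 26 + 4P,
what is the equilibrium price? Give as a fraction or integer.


At equilibrium, Qd = Qs.
153 - 3P = 26 + 4P
153 - 26 = 3P + 4P
127 = 7P
P* = 127/7 = 127/7

127/7


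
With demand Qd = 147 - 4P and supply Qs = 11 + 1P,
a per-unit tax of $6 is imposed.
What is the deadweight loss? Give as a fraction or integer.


Pre-tax equilibrium quantity: Q* = 191/5
Post-tax equilibrium quantity: Q_tax = 167/5
Reduction in quantity: Q* - Q_tax = 24/5
DWL = (1/2) * tax * (Q* - Q_tax)
DWL = (1/2) * 6 * 24/5 = 72/5

72/5


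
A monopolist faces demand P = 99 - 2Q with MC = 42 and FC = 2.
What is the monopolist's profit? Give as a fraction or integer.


MR = MC: 99 - 4Q = 42
Q* = 57/4
P* = 99 - 2*57/4 = 141/2
Profit = (P* - MC)*Q* - FC
= (141/2 - 42)*57/4 - 2
= 57/2*57/4 - 2
= 3249/8 - 2 = 3233/8

3233/8


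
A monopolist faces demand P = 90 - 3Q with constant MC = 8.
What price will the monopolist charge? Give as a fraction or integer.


MR = 90 - 6Q
Set MR = MC: 90 - 6Q = 8
Q* = 41/3
Substitute into demand:
P* = 90 - 3*41/3 = 49

49


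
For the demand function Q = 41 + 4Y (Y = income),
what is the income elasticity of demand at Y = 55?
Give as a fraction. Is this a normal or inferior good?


dQ/dY = 4
At Y = 55: Q = 41 + 4*55 = 261
Ey = (dQ/dY)(Y/Q) = 4 * 55 / 261 = 220/261
Since Ey > 0, this is a normal good.

220/261 (normal good)


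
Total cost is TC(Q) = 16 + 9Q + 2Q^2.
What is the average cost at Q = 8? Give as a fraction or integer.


TC(8) = 16 + 9*8 + 2*8^2
TC(8) = 16 + 72 + 128 = 216
AC = TC/Q = 216/8 = 27

27


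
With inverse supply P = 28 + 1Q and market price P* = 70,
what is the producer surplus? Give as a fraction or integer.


Minimum supply price (at Q=0): P_min = 28
Quantity supplied at P* = 70:
Q* = (70 - 28)/1 = 42
PS = (1/2) * Q* * (P* - P_min)
PS = (1/2) * 42 * (70 - 28)
PS = (1/2) * 42 * 42 = 882

882


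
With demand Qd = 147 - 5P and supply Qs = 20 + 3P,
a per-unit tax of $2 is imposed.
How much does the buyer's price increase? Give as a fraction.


With a per-unit tax, the buyer's price increase depends on relative slopes.
Supply slope: d = 3, Demand slope: b = 5
Buyer's price increase = d * tax / (b + d)
= 3 * 2 / (5 + 3)
= 6 / 8 = 3/4

3/4


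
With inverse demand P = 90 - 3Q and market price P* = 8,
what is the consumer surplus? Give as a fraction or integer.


Maximum willingness to pay (at Q=0): P_max = 90
Quantity demanded at P* = 8:
Q* = (90 - 8)/3 = 82/3
CS = (1/2) * Q* * (P_max - P*)
CS = (1/2) * 82/3 * (90 - 8)
CS = (1/2) * 82/3 * 82 = 3362/3

3362/3


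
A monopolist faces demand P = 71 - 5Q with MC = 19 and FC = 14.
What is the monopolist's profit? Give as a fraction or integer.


MR = MC: 71 - 10Q = 19
Q* = 26/5
P* = 71 - 5*26/5 = 45
Profit = (P* - MC)*Q* - FC
= (45 - 19)*26/5 - 14
= 26*26/5 - 14
= 676/5 - 14 = 606/5

606/5


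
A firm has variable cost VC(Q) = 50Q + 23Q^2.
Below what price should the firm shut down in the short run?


AVC(Q) = VC(Q)/Q = 50 + 23Q
AVC is increasing in Q, so minimum AVC is at Q -> 0+.
Min AVC = 50
The firm should shut down if P < 50.

50


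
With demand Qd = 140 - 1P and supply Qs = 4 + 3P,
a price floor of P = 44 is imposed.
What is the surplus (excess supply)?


At P = 44:
Qd = 140 - 1*44 = 96
Qs = 4 + 3*44 = 136
Surplus = Qs - Qd = 136 - 96 = 40

40


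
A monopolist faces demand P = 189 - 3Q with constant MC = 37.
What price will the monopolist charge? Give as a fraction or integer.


MR = 189 - 6Q
Set MR = MC: 189 - 6Q = 37
Q* = 76/3
Substitute into demand:
P* = 189 - 3*76/3 = 113

113


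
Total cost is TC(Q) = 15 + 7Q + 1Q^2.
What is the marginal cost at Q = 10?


MC = dTC/dQ = 7 + 2*1*Q
At Q = 10:
MC = 7 + 2*10
MC = 7 + 20 = 27

27


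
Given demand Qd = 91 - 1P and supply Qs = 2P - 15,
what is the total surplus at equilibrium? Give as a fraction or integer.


Find equilibrium: 91 - 1P = 2P - 15
91 + 15 = 3P
P* = 106/3 = 106/3
Q* = 2*106/3 - 15 = 167/3
Inverse demand: P = 91 - Q/1, so P_max = 91
Inverse supply: P = 15/2 + Q/2, so P_min = 15/2
CS = (1/2) * 167/3 * (91 - 106/3) = 27889/18
PS = (1/2) * 167/3 * (106/3 - 15/2) = 27889/36
TS = CS + PS = 27889/18 + 27889/36 = 27889/12

27889/12


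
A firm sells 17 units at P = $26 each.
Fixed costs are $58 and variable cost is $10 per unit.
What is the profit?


Total Revenue = P * Q = 26 * 17 = $442
Total Cost = FC + VC*Q = 58 + 10*17 = $228
Profit = TR - TC = 442 - 228 = $214

$214


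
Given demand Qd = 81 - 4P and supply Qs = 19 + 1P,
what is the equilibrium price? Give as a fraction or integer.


At equilibrium, Qd = Qs.
81 - 4P = 19 + 1P
81 - 19 = 4P + 1P
62 = 5P
P* = 62/5 = 62/5

62/5


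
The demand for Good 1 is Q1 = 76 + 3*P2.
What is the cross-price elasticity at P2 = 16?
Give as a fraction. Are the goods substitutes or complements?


dQ1/dP2 = 3
At P2 = 16: Q1 = 76 + 3*16 = 124
Exy = (dQ1/dP2)(P2/Q1) = 3 * 16 / 124 = 12/31
Since Exy > 0, the goods are substitutes.

12/31 (substitutes)


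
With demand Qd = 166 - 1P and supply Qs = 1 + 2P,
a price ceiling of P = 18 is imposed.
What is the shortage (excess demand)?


At P = 18:
Qd = 166 - 1*18 = 148
Qs = 1 + 2*18 = 37
Shortage = Qd - Qs = 148 - 37 = 111

111


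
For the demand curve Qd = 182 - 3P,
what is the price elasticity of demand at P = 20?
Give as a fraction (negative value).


dQ/dP = -3
At P = 20: Q = 182 - 3*20 = 122
E = (dQ/dP)(P/Q) = (-3)(20/122) = -30/61

-30/61


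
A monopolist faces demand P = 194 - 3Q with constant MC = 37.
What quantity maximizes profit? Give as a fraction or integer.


TR = P*Q = (194 - 3Q)Q = 194Q - 3Q^2
MR = dTR/dQ = 194 - 6Q
Set MR = MC:
194 - 6Q = 37
157 = 6Q
Q* = 157/6 = 157/6

157/6


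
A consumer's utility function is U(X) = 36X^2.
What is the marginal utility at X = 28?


MU = dU/dX = 36*2*X^(2-1)
MU = 72*X^1
At X = 28:
MU = 72 * 28^1
MU = 72 * 28 = 2016

2016


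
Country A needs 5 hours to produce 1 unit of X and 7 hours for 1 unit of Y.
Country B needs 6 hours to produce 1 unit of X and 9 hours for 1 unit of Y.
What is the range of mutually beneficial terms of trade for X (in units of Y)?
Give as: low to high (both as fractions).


Opportunity cost of X for Country A = hours_X / hours_Y = 5/7 = 5/7 units of Y
Opportunity cost of X for Country B = hours_X / hours_Y = 6/9 = 2/3 units of Y
Terms of trade must be between the two opportunity costs.
Range: 2/3 to 5/7

2/3 to 5/7


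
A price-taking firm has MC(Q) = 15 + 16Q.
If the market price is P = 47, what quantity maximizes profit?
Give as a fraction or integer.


In perfect competition, profit is maximized where P = MC.
47 = 15 + 16Q
32 = 16Q
Q* = 32/16 = 2

2


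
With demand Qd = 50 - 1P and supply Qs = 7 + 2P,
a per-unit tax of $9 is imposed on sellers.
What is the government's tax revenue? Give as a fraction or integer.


With tax on sellers, new supply: Qs' = 7 + 2(P - 9)
= 2P - 11
New equilibrium quantity:
Q_new = 89/3
Tax revenue = tax * Q_new = 9 * 89/3 = 267

267


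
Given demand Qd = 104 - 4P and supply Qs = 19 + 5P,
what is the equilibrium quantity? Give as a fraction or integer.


First find equilibrium price:
104 - 4P = 19 + 5P
P* = 85/9 = 85/9
Then substitute into demand:
Q* = 104 - 4 * 85/9 = 596/9

596/9


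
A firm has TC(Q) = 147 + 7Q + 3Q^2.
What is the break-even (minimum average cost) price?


AC(Q) = 147/Q + 7 + 3Q
To minimize: dAC/dQ = -147/Q^2 + 3 = 0
Q^2 = 147/3 = 49
Q* = 7
Min AC = 147/7 + 7 + 3*7
Min AC = 21 + 7 + 21 = 49

49


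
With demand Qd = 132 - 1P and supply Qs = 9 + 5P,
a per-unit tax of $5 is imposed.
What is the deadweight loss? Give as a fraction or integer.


Pre-tax equilibrium quantity: Q* = 223/2
Post-tax equilibrium quantity: Q_tax = 322/3
Reduction in quantity: Q* - Q_tax = 25/6
DWL = (1/2) * tax * (Q* - Q_tax)
DWL = (1/2) * 5 * 25/6 = 125/12

125/12


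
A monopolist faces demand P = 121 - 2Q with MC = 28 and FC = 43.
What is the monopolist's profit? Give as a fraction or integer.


MR = MC: 121 - 4Q = 28
Q* = 93/4
P* = 121 - 2*93/4 = 149/2
Profit = (P* - MC)*Q* - FC
= (149/2 - 28)*93/4 - 43
= 93/2*93/4 - 43
= 8649/8 - 43 = 8305/8

8305/8


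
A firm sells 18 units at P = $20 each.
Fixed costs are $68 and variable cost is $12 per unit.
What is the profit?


Total Revenue = P * Q = 20 * 18 = $360
Total Cost = FC + VC*Q = 68 + 12*18 = $284
Profit = TR - TC = 360 - 284 = $76

$76


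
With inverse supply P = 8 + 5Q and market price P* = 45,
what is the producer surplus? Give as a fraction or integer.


Minimum supply price (at Q=0): P_min = 8
Quantity supplied at P* = 45:
Q* = (45 - 8)/5 = 37/5
PS = (1/2) * Q* * (P* - P_min)
PS = (1/2) * 37/5 * (45 - 8)
PS = (1/2) * 37/5 * 37 = 1369/10

1369/10


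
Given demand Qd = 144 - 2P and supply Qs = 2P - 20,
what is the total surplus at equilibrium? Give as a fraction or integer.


Find equilibrium: 144 - 2P = 2P - 20
144 + 20 = 4P
P* = 164/4 = 41
Q* = 2*41 - 20 = 62
Inverse demand: P = 72 - Q/2, so P_max = 72
Inverse supply: P = 10 + Q/2, so P_min = 10
CS = (1/2) * 62 * (72 - 41) = 961
PS = (1/2) * 62 * (41 - 10) = 961
TS = CS + PS = 961 + 961 = 1922

1922


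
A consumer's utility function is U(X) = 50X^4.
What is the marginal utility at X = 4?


MU = dU/dX = 50*4*X^(4-1)
MU = 200*X^3
At X = 4:
MU = 200 * 4^3
MU = 200 * 64 = 12800

12800


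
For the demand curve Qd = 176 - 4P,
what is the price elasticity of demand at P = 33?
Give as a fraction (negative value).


dQ/dP = -4
At P = 33: Q = 176 - 4*33 = 44
E = (dQ/dP)(P/Q) = (-4)(33/44) = -3

-3


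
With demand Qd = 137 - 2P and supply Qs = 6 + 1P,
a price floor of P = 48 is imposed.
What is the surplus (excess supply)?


At P = 48:
Qd = 137 - 2*48 = 41
Qs = 6 + 1*48 = 54
Surplus = Qs - Qd = 54 - 41 = 13

13


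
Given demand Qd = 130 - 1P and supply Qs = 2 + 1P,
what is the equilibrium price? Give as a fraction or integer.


At equilibrium, Qd = Qs.
130 - 1P = 2 + 1P
130 - 2 = 1P + 1P
128 = 2P
P* = 128/2 = 64

64


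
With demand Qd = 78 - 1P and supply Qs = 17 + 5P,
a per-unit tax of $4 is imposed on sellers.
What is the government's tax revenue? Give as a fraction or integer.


With tax on sellers, new supply: Qs' = 17 + 5(P - 4)
= 5P - 3
New equilibrium quantity:
Q_new = 129/2
Tax revenue = tax * Q_new = 4 * 129/2 = 258

258


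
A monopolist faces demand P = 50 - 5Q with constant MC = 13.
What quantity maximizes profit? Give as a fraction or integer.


TR = P*Q = (50 - 5Q)Q = 50Q - 5Q^2
MR = dTR/dQ = 50 - 10Q
Set MR = MC:
50 - 10Q = 13
37 = 10Q
Q* = 37/10 = 37/10

37/10


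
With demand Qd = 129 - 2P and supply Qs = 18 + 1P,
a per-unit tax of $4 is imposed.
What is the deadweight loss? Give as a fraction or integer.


Pre-tax equilibrium quantity: Q* = 55
Post-tax equilibrium quantity: Q_tax = 157/3
Reduction in quantity: Q* - Q_tax = 8/3
DWL = (1/2) * tax * (Q* - Q_tax)
DWL = (1/2) * 4 * 8/3 = 16/3

16/3


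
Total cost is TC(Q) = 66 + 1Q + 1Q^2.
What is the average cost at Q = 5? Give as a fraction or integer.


TC(5) = 66 + 1*5 + 1*5^2
TC(5) = 66 + 5 + 25 = 96
AC = TC/Q = 96/5 = 96/5

96/5


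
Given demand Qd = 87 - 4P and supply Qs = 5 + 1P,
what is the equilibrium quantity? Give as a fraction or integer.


First find equilibrium price:
87 - 4P = 5 + 1P
P* = 82/5 = 82/5
Then substitute into demand:
Q* = 87 - 4 * 82/5 = 107/5

107/5


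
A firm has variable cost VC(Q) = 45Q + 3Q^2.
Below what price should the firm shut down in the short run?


AVC(Q) = VC(Q)/Q = 45 + 3Q
AVC is increasing in Q, so minimum AVC is at Q -> 0+.
Min AVC = 45
The firm should shut down if P < 45.

45


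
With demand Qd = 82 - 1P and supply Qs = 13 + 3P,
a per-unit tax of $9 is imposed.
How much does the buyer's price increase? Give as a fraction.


With a per-unit tax, the buyer's price increase depends on relative slopes.
Supply slope: d = 3, Demand slope: b = 1
Buyer's price increase = d * tax / (b + d)
= 3 * 9 / (1 + 3)
= 27 / 4 = 27/4

27/4


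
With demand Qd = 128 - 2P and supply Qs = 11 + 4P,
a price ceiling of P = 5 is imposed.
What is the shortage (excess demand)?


At P = 5:
Qd = 128 - 2*5 = 118
Qs = 11 + 4*5 = 31
Shortage = Qd - Qs = 118 - 31 = 87

87


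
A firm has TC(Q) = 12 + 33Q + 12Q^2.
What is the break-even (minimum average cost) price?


AC(Q) = 12/Q + 33 + 12Q
To minimize: dAC/dQ = -12/Q^2 + 12 = 0
Q^2 = 12/12 = 1
Q* = 1
Min AC = 12/1 + 33 + 12*1
Min AC = 12 + 33 + 12 = 57

57


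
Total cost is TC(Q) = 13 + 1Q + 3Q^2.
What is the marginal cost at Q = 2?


MC = dTC/dQ = 1 + 2*3*Q
At Q = 2:
MC = 1 + 6*2
MC = 1 + 12 = 13

13


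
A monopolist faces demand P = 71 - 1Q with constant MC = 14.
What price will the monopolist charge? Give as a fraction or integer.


MR = 71 - 2Q
Set MR = MC: 71 - 2Q = 14
Q* = 57/2
Substitute into demand:
P* = 71 - 1*57/2 = 85/2

85/2


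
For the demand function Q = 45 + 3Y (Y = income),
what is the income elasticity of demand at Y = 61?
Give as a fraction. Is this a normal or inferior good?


dQ/dY = 3
At Y = 61: Q = 45 + 3*61 = 228
Ey = (dQ/dY)(Y/Q) = 3 * 61 / 228 = 61/76
Since Ey > 0, this is a normal good.

61/76 (normal good)


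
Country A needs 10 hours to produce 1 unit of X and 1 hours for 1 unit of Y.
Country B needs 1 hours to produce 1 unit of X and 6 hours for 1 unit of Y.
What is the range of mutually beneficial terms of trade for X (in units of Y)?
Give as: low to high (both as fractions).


Opportunity cost of X for Country A = hours_X / hours_Y = 10/1 = 10 units of Y
Opportunity cost of X for Country B = hours_X / hours_Y = 1/6 = 1/6 units of Y
Terms of trade must be between the two opportunity costs.
Range: 1/6 to 10

1/6 to 10


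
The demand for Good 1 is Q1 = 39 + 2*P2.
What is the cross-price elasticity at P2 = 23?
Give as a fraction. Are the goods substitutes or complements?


dQ1/dP2 = 2
At P2 = 23: Q1 = 39 + 2*23 = 85
Exy = (dQ1/dP2)(P2/Q1) = 2 * 23 / 85 = 46/85
Since Exy > 0, the goods are substitutes.

46/85 (substitutes)


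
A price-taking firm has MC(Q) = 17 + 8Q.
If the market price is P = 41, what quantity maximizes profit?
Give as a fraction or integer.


In perfect competition, profit is maximized where P = MC.
41 = 17 + 8Q
24 = 8Q
Q* = 24/8 = 3

3


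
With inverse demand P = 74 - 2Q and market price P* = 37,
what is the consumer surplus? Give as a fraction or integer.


Maximum willingness to pay (at Q=0): P_max = 74
Quantity demanded at P* = 37:
Q* = (74 - 37)/2 = 37/2
CS = (1/2) * Q* * (P_max - P*)
CS = (1/2) * 37/2 * (74 - 37)
CS = (1/2) * 37/2 * 37 = 1369/4

1369/4


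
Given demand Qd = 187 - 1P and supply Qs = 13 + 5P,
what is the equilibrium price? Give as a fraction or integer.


At equilibrium, Qd = Qs.
187 - 1P = 13 + 5P
187 - 13 = 1P + 5P
174 = 6P
P* = 174/6 = 29

29


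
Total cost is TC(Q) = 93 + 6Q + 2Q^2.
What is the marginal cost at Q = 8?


MC = dTC/dQ = 6 + 2*2*Q
At Q = 8:
MC = 6 + 4*8
MC = 6 + 32 = 38

38


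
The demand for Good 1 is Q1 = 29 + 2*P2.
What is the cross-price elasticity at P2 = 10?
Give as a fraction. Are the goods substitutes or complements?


dQ1/dP2 = 2
At P2 = 10: Q1 = 29 + 2*10 = 49
Exy = (dQ1/dP2)(P2/Q1) = 2 * 10 / 49 = 20/49
Since Exy > 0, the goods are substitutes.

20/49 (substitutes)


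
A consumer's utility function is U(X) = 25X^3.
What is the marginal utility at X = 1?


MU = dU/dX = 25*3*X^(3-1)
MU = 75*X^2
At X = 1:
MU = 75 * 1^2
MU = 75 * 1 = 75

75


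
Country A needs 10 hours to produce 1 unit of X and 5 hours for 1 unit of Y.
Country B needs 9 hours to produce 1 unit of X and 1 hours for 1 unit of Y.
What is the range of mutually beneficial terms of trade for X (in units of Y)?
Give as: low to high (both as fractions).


Opportunity cost of X for Country A = hours_X / hours_Y = 10/5 = 2 units of Y
Opportunity cost of X for Country B = hours_X / hours_Y = 9/1 = 9 units of Y
Terms of trade must be between the two opportunity costs.
Range: 2 to 9

2 to 9


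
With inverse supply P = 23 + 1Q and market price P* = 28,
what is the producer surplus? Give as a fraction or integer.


Minimum supply price (at Q=0): P_min = 23
Quantity supplied at P* = 28:
Q* = (28 - 23)/1 = 5
PS = (1/2) * Q* * (P* - P_min)
PS = (1/2) * 5 * (28 - 23)
PS = (1/2) * 5 * 5 = 25/2

25/2


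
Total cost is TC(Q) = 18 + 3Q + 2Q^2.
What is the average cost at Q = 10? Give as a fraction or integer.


TC(10) = 18 + 3*10 + 2*10^2
TC(10) = 18 + 30 + 200 = 248
AC = TC/Q = 248/10 = 124/5

124/5


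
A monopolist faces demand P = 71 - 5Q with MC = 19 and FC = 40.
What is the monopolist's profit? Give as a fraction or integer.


MR = MC: 71 - 10Q = 19
Q* = 26/5
P* = 71 - 5*26/5 = 45
Profit = (P* - MC)*Q* - FC
= (45 - 19)*26/5 - 40
= 26*26/5 - 40
= 676/5 - 40 = 476/5

476/5


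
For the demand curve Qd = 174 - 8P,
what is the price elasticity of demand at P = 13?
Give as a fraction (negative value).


dQ/dP = -8
At P = 13: Q = 174 - 8*13 = 70
E = (dQ/dP)(P/Q) = (-8)(13/70) = -52/35

-52/35


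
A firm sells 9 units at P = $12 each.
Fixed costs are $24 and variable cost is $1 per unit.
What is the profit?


Total Revenue = P * Q = 12 * 9 = $108
Total Cost = FC + VC*Q = 24 + 1*9 = $33
Profit = TR - TC = 108 - 33 = $75

$75


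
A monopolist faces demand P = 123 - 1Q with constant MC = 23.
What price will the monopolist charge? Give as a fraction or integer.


MR = 123 - 2Q
Set MR = MC: 123 - 2Q = 23
Q* = 50
Substitute into demand:
P* = 123 - 1*50 = 73

73


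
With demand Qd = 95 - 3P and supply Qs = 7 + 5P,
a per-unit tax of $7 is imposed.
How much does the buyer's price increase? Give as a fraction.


With a per-unit tax, the buyer's price increase depends on relative slopes.
Supply slope: d = 5, Demand slope: b = 3
Buyer's price increase = d * tax / (b + d)
= 5 * 7 / (3 + 5)
= 35 / 8 = 35/8

35/8


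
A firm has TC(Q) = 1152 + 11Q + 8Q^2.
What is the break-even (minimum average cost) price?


AC(Q) = 1152/Q + 11 + 8Q
To minimize: dAC/dQ = -1152/Q^2 + 8 = 0
Q^2 = 1152/8 = 144
Q* = 12
Min AC = 1152/12 + 11 + 8*12
Min AC = 96 + 11 + 96 = 203

203


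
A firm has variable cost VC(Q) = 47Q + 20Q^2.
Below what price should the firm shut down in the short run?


AVC(Q) = VC(Q)/Q = 47 + 20Q
AVC is increasing in Q, so minimum AVC is at Q -> 0+.
Min AVC = 47
The firm should shut down if P < 47.

47


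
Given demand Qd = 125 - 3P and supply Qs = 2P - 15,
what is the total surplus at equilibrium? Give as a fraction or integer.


Find equilibrium: 125 - 3P = 2P - 15
125 + 15 = 5P
P* = 140/5 = 28
Q* = 2*28 - 15 = 41
Inverse demand: P = 125/3 - Q/3, so P_max = 125/3
Inverse supply: P = 15/2 + Q/2, so P_min = 15/2
CS = (1/2) * 41 * (125/3 - 28) = 1681/6
PS = (1/2) * 41 * (28 - 15/2) = 1681/4
TS = CS + PS = 1681/6 + 1681/4 = 8405/12

8405/12


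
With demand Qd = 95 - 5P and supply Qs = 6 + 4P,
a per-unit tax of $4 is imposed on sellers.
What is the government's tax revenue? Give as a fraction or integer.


With tax on sellers, new supply: Qs' = 6 + 4(P - 4)
= 4P - 10
New equilibrium quantity:
Q_new = 110/3
Tax revenue = tax * Q_new = 4 * 110/3 = 440/3

440/3


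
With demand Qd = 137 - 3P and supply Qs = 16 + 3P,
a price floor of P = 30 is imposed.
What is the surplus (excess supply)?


At P = 30:
Qd = 137 - 3*30 = 47
Qs = 16 + 3*30 = 106
Surplus = Qs - Qd = 106 - 47 = 59

59


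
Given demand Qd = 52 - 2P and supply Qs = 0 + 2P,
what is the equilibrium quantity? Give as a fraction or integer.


First find equilibrium price:
52 - 2P = 0 + 2P
P* = 52/4 = 13
Then substitute into demand:
Q* = 52 - 2 * 13 = 26

26


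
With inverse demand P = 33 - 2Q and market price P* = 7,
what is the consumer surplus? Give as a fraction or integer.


Maximum willingness to pay (at Q=0): P_max = 33
Quantity demanded at P* = 7:
Q* = (33 - 7)/2 = 13
CS = (1/2) * Q* * (P_max - P*)
CS = (1/2) * 13 * (33 - 7)
CS = (1/2) * 13 * 26 = 169

169


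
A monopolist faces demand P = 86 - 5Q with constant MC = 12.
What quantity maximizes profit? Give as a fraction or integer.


TR = P*Q = (86 - 5Q)Q = 86Q - 5Q^2
MR = dTR/dQ = 86 - 10Q
Set MR = MC:
86 - 10Q = 12
74 = 10Q
Q* = 74/10 = 37/5

37/5


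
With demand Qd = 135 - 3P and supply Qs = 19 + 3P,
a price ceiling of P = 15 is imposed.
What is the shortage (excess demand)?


At P = 15:
Qd = 135 - 3*15 = 90
Qs = 19 + 3*15 = 64
Shortage = Qd - Qs = 90 - 64 = 26

26


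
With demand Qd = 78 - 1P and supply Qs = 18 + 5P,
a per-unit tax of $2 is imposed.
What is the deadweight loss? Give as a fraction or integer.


Pre-tax equilibrium quantity: Q* = 68
Post-tax equilibrium quantity: Q_tax = 199/3
Reduction in quantity: Q* - Q_tax = 5/3
DWL = (1/2) * tax * (Q* - Q_tax)
DWL = (1/2) * 2 * 5/3 = 5/3

5/3


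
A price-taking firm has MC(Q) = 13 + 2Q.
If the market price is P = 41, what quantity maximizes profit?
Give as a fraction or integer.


In perfect competition, profit is maximized where P = MC.
41 = 13 + 2Q
28 = 2Q
Q* = 28/2 = 14

14


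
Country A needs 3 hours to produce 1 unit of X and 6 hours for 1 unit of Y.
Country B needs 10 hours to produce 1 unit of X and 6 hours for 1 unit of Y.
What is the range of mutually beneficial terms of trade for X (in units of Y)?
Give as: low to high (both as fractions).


Opportunity cost of X for Country A = hours_X / hours_Y = 3/6 = 1/2 units of Y
Opportunity cost of X for Country B = hours_X / hours_Y = 10/6 = 5/3 units of Y
Terms of trade must be between the two opportunity costs.
Range: 1/2 to 5/3

1/2 to 5/3


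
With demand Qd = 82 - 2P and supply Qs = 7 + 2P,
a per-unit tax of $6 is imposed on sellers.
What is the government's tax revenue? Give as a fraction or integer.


With tax on sellers, new supply: Qs' = 7 + 2(P - 6)
= 2P - 5
New equilibrium quantity:
Q_new = 77/2
Tax revenue = tax * Q_new = 6 * 77/2 = 231

231


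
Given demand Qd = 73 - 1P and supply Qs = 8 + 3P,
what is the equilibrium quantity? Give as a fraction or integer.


First find equilibrium price:
73 - 1P = 8 + 3P
P* = 65/4 = 65/4
Then substitute into demand:
Q* = 73 - 1 * 65/4 = 227/4

227/4


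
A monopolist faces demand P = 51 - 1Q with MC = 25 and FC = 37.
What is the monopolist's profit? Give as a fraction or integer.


MR = MC: 51 - 2Q = 25
Q* = 13
P* = 51 - 1*13 = 38
Profit = (P* - MC)*Q* - FC
= (38 - 25)*13 - 37
= 13*13 - 37
= 169 - 37 = 132

132


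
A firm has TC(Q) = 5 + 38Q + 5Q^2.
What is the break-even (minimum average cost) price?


AC(Q) = 5/Q + 38 + 5Q
To minimize: dAC/dQ = -5/Q^2 + 5 = 0
Q^2 = 5/5 = 1
Q* = 1
Min AC = 5/1 + 38 + 5*1
Min AC = 5 + 38 + 5 = 48

48


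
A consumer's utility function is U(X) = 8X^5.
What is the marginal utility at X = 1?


MU = dU/dX = 8*5*X^(5-1)
MU = 40*X^4
At X = 1:
MU = 40 * 1^4
MU = 40 * 1 = 40

40


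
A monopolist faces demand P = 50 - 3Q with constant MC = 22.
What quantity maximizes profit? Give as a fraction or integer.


TR = P*Q = (50 - 3Q)Q = 50Q - 3Q^2
MR = dTR/dQ = 50 - 6Q
Set MR = MC:
50 - 6Q = 22
28 = 6Q
Q* = 28/6 = 14/3

14/3


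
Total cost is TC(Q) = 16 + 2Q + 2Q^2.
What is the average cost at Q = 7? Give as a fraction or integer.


TC(7) = 16 + 2*7 + 2*7^2
TC(7) = 16 + 14 + 98 = 128
AC = TC/Q = 128/7 = 128/7

128/7


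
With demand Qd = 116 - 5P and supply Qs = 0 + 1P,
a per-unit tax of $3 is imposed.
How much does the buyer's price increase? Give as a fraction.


With a per-unit tax, the buyer's price increase depends on relative slopes.
Supply slope: d = 1, Demand slope: b = 5
Buyer's price increase = d * tax / (b + d)
= 1 * 3 / (5 + 1)
= 3 / 6 = 1/2

1/2


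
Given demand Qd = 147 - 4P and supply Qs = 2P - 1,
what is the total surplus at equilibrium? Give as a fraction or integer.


Find equilibrium: 147 - 4P = 2P - 1
147 + 1 = 6P
P* = 148/6 = 74/3
Q* = 2*74/3 - 1 = 145/3
Inverse demand: P = 147/4 - Q/4, so P_max = 147/4
Inverse supply: P = 1/2 + Q/2, so P_min = 1/2
CS = (1/2) * 145/3 * (147/4 - 74/3) = 21025/72
PS = (1/2) * 145/3 * (74/3 - 1/2) = 21025/36
TS = CS + PS = 21025/72 + 21025/36 = 21025/24

21025/24


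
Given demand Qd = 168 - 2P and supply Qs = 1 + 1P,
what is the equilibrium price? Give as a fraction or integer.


At equilibrium, Qd = Qs.
168 - 2P = 1 + 1P
168 - 1 = 2P + 1P
167 = 3P
P* = 167/3 = 167/3

167/3


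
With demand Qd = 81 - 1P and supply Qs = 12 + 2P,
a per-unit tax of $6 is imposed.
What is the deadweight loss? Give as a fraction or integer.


Pre-tax equilibrium quantity: Q* = 58
Post-tax equilibrium quantity: Q_tax = 54
Reduction in quantity: Q* - Q_tax = 4
DWL = (1/2) * tax * (Q* - Q_tax)
DWL = (1/2) * 6 * 4 = 12

12


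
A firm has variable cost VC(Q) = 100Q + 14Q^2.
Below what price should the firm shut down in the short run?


AVC(Q) = VC(Q)/Q = 100 + 14Q
AVC is increasing in Q, so minimum AVC is at Q -> 0+.
Min AVC = 100
The firm should shut down if P < 100.

100


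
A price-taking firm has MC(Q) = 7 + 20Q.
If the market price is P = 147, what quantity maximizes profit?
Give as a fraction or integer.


In perfect competition, profit is maximized where P = MC.
147 = 7 + 20Q
140 = 20Q
Q* = 140/20 = 7

7


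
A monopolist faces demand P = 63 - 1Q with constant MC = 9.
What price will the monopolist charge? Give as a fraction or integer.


MR = 63 - 2Q
Set MR = MC: 63 - 2Q = 9
Q* = 27
Substitute into demand:
P* = 63 - 1*27 = 36

36


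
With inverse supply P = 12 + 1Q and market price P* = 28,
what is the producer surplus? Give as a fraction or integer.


Minimum supply price (at Q=0): P_min = 12
Quantity supplied at P* = 28:
Q* = (28 - 12)/1 = 16
PS = (1/2) * Q* * (P* - P_min)
PS = (1/2) * 16 * (28 - 12)
PS = (1/2) * 16 * 16 = 128

128


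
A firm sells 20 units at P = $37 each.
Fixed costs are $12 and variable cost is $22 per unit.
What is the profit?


Total Revenue = P * Q = 37 * 20 = $740
Total Cost = FC + VC*Q = 12 + 22*20 = $452
Profit = TR - TC = 740 - 452 = $288

$288


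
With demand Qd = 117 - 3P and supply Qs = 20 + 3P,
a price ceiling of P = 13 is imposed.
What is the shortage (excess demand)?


At P = 13:
Qd = 117 - 3*13 = 78
Qs = 20 + 3*13 = 59
Shortage = Qd - Qs = 78 - 59 = 19

19


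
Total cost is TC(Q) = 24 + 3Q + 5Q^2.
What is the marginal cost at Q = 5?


MC = dTC/dQ = 3 + 2*5*Q
At Q = 5:
MC = 3 + 10*5
MC = 3 + 50 = 53

53


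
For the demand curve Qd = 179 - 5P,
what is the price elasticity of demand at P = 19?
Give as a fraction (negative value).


dQ/dP = -5
At P = 19: Q = 179 - 5*19 = 84
E = (dQ/dP)(P/Q) = (-5)(19/84) = -95/84

-95/84


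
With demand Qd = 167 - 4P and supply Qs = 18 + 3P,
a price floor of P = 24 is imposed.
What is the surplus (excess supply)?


At P = 24:
Qd = 167 - 4*24 = 71
Qs = 18 + 3*24 = 90
Surplus = Qs - Qd = 90 - 71 = 19

19


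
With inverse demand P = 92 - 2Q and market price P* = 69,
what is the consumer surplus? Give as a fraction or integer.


Maximum willingness to pay (at Q=0): P_max = 92
Quantity demanded at P* = 69:
Q* = (92 - 69)/2 = 23/2
CS = (1/2) * Q* * (P_max - P*)
CS = (1/2) * 23/2 * (92 - 69)
CS = (1/2) * 23/2 * 23 = 529/4

529/4


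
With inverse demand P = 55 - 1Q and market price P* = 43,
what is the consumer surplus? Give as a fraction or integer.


Maximum willingness to pay (at Q=0): P_max = 55
Quantity demanded at P* = 43:
Q* = (55 - 43)/1 = 12
CS = (1/2) * Q* * (P_max - P*)
CS = (1/2) * 12 * (55 - 43)
CS = (1/2) * 12 * 12 = 72

72


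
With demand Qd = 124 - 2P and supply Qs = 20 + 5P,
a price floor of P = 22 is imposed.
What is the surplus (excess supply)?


At P = 22:
Qd = 124 - 2*22 = 80
Qs = 20 + 5*22 = 130
Surplus = Qs - Qd = 130 - 80 = 50

50


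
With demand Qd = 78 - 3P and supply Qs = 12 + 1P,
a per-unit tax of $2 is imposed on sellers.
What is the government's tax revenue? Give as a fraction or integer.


With tax on sellers, new supply: Qs' = 12 + 1(P - 2)
= 10 + 1P
New equilibrium quantity:
Q_new = 27
Tax revenue = tax * Q_new = 2 * 27 = 54

54


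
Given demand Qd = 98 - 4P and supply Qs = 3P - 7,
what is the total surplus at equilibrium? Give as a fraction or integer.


Find equilibrium: 98 - 4P = 3P - 7
98 + 7 = 7P
P* = 105/7 = 15
Q* = 3*15 - 7 = 38
Inverse demand: P = 49/2 - Q/4, so P_max = 49/2
Inverse supply: P = 7/3 + Q/3, so P_min = 7/3
CS = (1/2) * 38 * (49/2 - 15) = 361/2
PS = (1/2) * 38 * (15 - 7/3) = 722/3
TS = CS + PS = 361/2 + 722/3 = 2527/6

2527/6


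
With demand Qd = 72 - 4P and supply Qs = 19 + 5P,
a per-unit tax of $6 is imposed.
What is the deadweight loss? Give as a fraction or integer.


Pre-tax equilibrium quantity: Q* = 436/9
Post-tax equilibrium quantity: Q_tax = 316/9
Reduction in quantity: Q* - Q_tax = 40/3
DWL = (1/2) * tax * (Q* - Q_tax)
DWL = (1/2) * 6 * 40/3 = 40

40


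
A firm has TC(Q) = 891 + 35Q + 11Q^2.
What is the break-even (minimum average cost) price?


AC(Q) = 891/Q + 35 + 11Q
To minimize: dAC/dQ = -891/Q^2 + 11 = 0
Q^2 = 891/11 = 81
Q* = 9
Min AC = 891/9 + 35 + 11*9
Min AC = 99 + 35 + 99 = 233

233


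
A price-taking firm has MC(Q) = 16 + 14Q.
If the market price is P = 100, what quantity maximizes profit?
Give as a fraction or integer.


In perfect competition, profit is maximized where P = MC.
100 = 16 + 14Q
84 = 14Q
Q* = 84/14 = 6

6


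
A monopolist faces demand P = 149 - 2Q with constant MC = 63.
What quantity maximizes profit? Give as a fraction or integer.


TR = P*Q = (149 - 2Q)Q = 149Q - 2Q^2
MR = dTR/dQ = 149 - 4Q
Set MR = MC:
149 - 4Q = 63
86 = 4Q
Q* = 86/4 = 43/2

43/2


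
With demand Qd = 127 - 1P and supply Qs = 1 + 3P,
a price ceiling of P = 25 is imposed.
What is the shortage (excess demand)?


At P = 25:
Qd = 127 - 1*25 = 102
Qs = 1 + 3*25 = 76
Shortage = Qd - Qs = 102 - 76 = 26

26


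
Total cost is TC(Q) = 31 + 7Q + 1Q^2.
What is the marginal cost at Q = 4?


MC = dTC/dQ = 7 + 2*1*Q
At Q = 4:
MC = 7 + 2*4
MC = 7 + 8 = 15

15


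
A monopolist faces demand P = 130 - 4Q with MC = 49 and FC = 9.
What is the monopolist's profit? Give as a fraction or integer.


MR = MC: 130 - 8Q = 49
Q* = 81/8
P* = 130 - 4*81/8 = 179/2
Profit = (P* - MC)*Q* - FC
= (179/2 - 49)*81/8 - 9
= 81/2*81/8 - 9
= 6561/16 - 9 = 6417/16

6417/16


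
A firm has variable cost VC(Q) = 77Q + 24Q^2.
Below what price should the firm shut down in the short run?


AVC(Q) = VC(Q)/Q = 77 + 24Q
AVC is increasing in Q, so minimum AVC is at Q -> 0+.
Min AVC = 77
The firm should shut down if P < 77.

77


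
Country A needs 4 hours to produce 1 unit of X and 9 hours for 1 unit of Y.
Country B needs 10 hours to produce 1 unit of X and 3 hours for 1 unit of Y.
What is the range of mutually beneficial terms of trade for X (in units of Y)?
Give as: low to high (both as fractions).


Opportunity cost of X for Country A = hours_X / hours_Y = 4/9 = 4/9 units of Y
Opportunity cost of X for Country B = hours_X / hours_Y = 10/3 = 10/3 units of Y
Terms of trade must be between the two opportunity costs.
Range: 4/9 to 10/3

4/9 to 10/3
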